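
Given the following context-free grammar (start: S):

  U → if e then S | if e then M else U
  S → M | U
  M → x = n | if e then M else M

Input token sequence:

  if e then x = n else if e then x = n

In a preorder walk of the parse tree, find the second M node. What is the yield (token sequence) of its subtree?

x = n

[S [U if e then [M x = n] else [U if e then [S [M x = n]]]]]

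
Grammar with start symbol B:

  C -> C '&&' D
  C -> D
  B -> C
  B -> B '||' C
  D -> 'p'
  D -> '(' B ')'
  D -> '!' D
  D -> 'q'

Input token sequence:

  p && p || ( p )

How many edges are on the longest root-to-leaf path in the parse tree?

[B [B [C [C [D p]] && [D p]]] || [C [D ( [B [C [D p]]] )]]]

6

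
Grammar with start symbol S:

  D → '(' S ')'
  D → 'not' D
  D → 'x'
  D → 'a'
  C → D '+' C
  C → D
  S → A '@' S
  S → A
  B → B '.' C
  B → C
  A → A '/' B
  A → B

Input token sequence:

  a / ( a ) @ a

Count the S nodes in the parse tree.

[S [A [A [B [C [D a]]]] / [B [C [D ( [S [A [B [C [D a]]]]] )]]]] @ [S [A [B [C [D a]]]]]]

3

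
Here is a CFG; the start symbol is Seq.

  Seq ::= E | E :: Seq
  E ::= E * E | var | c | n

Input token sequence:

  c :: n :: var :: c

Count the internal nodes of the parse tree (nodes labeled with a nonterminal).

[Seq [E c] :: [Seq [E n] :: [Seq [E var] :: [Seq [E c]]]]]

8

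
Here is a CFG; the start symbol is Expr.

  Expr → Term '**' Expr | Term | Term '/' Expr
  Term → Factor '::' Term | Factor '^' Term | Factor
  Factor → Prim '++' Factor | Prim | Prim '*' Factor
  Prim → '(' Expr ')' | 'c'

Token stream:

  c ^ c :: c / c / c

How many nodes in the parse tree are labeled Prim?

5

[Expr [Term [Factor [Prim c]] ^ [Term [Factor [Prim c]] :: [Term [Factor [Prim c]]]]] / [Expr [Term [Factor [Prim c]]] / [Expr [Term [Factor [Prim c]]]]]]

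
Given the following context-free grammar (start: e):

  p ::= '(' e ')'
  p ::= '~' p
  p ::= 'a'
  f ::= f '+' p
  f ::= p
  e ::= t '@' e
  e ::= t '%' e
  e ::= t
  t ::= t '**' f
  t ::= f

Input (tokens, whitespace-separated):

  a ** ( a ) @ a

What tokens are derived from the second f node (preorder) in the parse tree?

( a )

[e [t [t [f [p a]]] ** [f [p ( [e [t [f [p a]]]] )]]] @ [e [t [f [p a]]]]]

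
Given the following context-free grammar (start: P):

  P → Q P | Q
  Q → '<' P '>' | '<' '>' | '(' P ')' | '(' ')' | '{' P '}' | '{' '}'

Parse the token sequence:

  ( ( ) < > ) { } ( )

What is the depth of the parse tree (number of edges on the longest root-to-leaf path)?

[P [Q ( [P [Q ( )] [P [Q < >]]] )] [P [Q { }] [P [Q ( )]]]]

5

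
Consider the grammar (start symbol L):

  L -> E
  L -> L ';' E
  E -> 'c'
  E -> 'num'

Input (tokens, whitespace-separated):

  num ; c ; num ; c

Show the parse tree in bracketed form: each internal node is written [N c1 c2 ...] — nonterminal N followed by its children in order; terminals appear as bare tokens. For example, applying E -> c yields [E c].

L
L ; E
L ; E ; E
L ; E ; E ; E
E ; E ; E ; E
num ; E ; E ; E
num ; c ; E ; E
num ; c ; num ; E
num ; c ; num ; c

[L [L [L [L [E num]] ; [E c]] ; [E num]] ; [E c]]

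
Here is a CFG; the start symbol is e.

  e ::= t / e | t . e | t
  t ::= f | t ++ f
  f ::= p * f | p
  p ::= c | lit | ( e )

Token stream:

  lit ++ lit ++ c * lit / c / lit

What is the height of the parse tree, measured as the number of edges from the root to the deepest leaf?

[e [t [t [t [f [p lit]]] ++ [f [p lit]]] ++ [f [p c] * [f [p lit]]]] / [e [t [f [p c]]] / [e [t [f [p lit]]]]]]

6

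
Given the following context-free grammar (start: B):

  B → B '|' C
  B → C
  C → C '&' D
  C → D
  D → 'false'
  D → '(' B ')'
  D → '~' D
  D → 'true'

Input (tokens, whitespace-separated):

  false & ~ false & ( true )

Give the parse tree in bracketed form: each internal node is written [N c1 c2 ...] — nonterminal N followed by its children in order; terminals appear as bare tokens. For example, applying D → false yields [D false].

[B [C [C [C [D false]] & [D ~ [D false]]] & [D ( [B [C [D true]]] )]]]

B
C
C & D
C & D & D
D & D & D
false & D & D
false & ~ D & D
false & ~ false & D
false & ~ false & ( B )
false & ~ false & ( C )
false & ~ false & ( D )
false & ~ false & ( true )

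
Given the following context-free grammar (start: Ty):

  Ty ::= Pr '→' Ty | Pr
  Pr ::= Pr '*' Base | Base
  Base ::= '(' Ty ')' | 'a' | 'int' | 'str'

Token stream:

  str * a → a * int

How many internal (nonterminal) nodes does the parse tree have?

[Ty [Pr [Pr [Base str]] * [Base a]] → [Ty [Pr [Pr [Base a]] * [Base int]]]]

10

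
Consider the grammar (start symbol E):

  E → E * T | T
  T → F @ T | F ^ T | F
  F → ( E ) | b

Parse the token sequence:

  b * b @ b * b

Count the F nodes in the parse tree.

[E [E [E [T [F b]]] * [T [F b] @ [T [F b]]]] * [T [F b]]]

4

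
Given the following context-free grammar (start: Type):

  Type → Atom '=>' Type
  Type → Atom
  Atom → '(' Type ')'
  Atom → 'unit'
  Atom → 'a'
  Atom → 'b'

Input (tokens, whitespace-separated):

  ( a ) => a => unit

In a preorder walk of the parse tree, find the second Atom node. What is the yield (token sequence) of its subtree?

[Type [Atom ( [Type [Atom a]] )] => [Type [Atom a] => [Type [Atom unit]]]]

a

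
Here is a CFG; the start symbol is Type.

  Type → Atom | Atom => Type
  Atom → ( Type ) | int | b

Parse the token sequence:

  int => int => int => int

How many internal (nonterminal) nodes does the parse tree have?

[Type [Atom int] => [Type [Atom int] => [Type [Atom int] => [Type [Atom int]]]]]

8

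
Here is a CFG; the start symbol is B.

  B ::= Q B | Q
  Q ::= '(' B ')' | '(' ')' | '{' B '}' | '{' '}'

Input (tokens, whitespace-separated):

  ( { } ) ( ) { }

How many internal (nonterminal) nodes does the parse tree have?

8

[B [Q ( [B [Q { }]] )] [B [Q ( )] [B [Q { }]]]]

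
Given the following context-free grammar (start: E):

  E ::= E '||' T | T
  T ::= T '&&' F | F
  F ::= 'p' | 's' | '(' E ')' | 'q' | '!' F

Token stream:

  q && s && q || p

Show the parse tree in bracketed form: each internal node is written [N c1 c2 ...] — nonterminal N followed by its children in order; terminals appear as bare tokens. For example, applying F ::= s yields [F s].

[E [E [T [T [T [F q]] && [F s]] && [F q]]] || [T [F p]]]

E
E || T
T || T
T && F || T
T && F && F || T
F && F && F || T
q && F && F || T
q && s && F || T
q && s && q || T
q && s && q || F
q && s && q || p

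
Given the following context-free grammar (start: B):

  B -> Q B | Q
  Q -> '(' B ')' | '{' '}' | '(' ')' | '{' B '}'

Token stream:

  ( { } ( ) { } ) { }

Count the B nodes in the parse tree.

[B [Q ( [B [Q { }] [B [Q ( )] [B [Q { }]]]] )] [B [Q { }]]]

5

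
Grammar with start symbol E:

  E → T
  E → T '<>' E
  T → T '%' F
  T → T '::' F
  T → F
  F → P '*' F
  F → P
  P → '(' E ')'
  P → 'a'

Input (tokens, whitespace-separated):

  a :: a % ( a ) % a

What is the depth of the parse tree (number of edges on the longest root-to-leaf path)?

9

[E [T [T [T [T [F [P a]]] :: [F [P a]]] % [F [P ( [E [T [F [P a]]]] )]]] % [F [P a]]]]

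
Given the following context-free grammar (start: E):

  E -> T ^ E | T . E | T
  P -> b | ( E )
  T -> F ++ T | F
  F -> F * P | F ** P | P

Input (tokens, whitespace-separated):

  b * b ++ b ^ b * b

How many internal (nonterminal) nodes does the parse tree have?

[E [T [F [F [P b]] * [P b]] ++ [T [F [P b]]]] ^ [E [T [F [F [P b]] * [P b]]]]]

15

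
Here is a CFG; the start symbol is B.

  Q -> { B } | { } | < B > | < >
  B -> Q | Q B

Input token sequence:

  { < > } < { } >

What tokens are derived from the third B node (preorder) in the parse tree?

[B [Q { [B [Q < >]] }] [B [Q < [B [Q { }]] >]]]

< { } >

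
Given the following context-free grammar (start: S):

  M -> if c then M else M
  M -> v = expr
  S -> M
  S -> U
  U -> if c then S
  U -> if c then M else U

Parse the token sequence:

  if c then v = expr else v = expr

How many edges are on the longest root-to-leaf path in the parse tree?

3

[S [M if c then [M v = expr] else [M v = expr]]]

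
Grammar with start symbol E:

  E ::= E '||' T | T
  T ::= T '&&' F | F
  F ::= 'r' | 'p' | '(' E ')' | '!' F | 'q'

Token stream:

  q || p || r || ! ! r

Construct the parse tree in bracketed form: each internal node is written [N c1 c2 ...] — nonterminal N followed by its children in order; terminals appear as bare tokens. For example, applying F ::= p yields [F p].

E
E || T
E || T || T
E || T || T || T
T || T || T || T
F || T || T || T
q || T || T || T
q || F || T || T
q || p || T || T
q || p || F || T
q || p || r || T
q || p || r || F
q || p || r || ! F
q || p || r || ! ! F
q || p || r || ! ! r

[E [E [E [E [T [F q]]] || [T [F p]]] || [T [F r]]] || [T [F ! [F ! [F r]]]]]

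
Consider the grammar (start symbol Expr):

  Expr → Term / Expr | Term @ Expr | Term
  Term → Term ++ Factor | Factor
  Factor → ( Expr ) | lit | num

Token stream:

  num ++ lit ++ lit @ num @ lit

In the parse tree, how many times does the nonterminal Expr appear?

3

[Expr [Term [Term [Term [Factor num]] ++ [Factor lit]] ++ [Factor lit]] @ [Expr [Term [Factor num]] @ [Expr [Term [Factor lit]]]]]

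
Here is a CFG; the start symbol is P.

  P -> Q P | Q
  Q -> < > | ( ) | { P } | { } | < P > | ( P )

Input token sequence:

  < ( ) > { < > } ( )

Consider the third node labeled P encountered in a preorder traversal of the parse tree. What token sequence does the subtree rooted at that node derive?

[P [Q < [P [Q ( )]] >] [P [Q { [P [Q < >]] }] [P [Q ( )]]]]

{ < > } ( )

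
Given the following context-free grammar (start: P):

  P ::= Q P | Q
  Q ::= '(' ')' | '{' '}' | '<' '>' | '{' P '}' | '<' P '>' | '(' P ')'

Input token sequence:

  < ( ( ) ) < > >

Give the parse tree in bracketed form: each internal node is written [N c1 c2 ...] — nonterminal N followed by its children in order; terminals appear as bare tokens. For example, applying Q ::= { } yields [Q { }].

P
Q
< P >
< Q P >
< ( P ) P >
< ( Q ) P >
< ( ( ) ) P >
< ( ( ) ) Q >
< ( ( ) ) < > >

[P [Q < [P [Q ( [P [Q ( )]] )] [P [Q < >]]] >]]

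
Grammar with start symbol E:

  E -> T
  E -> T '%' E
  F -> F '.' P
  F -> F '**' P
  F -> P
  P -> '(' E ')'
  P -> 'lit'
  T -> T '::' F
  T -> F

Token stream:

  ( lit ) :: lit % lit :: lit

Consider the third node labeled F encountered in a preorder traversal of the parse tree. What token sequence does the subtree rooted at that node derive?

[E [T [T [F [P ( [E [T [F [P lit]]]] )]]] :: [F [P lit]]] % [E [T [T [F [P lit]]] :: [F [P lit]]]]]

lit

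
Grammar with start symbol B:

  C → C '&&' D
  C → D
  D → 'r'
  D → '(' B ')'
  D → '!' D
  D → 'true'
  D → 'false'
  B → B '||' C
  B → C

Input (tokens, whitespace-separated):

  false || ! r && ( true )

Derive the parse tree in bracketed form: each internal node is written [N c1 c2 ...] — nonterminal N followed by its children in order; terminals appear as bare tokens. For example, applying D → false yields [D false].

B
B || C
C || C
D || C
false || C
false || C && D
false || D && D
false || ! D && D
false || ! r && D
false || ! r && ( B )
false || ! r && ( C )
false || ! r && ( D )
false || ! r && ( true )

[B [B [C [D false]]] || [C [C [D ! [D r]]] && [D ( [B [C [D true]]] )]]]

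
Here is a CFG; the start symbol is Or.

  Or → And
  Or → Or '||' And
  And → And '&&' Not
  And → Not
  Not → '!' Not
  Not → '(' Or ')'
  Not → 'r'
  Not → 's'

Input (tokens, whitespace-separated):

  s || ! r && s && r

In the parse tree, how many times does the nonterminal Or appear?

[Or [Or [And [Not s]]] || [And [And [And [Not ! [Not r]]] && [Not s]] && [Not r]]]

2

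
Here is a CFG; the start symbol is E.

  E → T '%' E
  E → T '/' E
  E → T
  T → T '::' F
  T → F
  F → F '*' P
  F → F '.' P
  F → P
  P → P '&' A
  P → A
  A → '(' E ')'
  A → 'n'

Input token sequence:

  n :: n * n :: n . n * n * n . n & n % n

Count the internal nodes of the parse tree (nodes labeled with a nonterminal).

35

[E [T [T [T [F [P [A n]]]] :: [F [F [P [A n]]] * [P [A n]]]] :: [F [F [F [F [F [P [A n]]] . [P [A n]]] * [P [A n]]] * [P [A n]]] . [P [P [A n]] & [A n]]]] % [E [T [F [P [A n]]]]]]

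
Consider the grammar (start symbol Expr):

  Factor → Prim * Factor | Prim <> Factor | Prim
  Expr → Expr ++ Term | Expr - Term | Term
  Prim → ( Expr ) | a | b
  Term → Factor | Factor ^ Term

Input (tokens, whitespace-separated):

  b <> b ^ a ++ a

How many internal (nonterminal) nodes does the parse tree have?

[Expr [Expr [Term [Factor [Prim b] <> [Factor [Prim b]]] ^ [Term [Factor [Prim a]]]]] ++ [Term [Factor [Prim a]]]]

13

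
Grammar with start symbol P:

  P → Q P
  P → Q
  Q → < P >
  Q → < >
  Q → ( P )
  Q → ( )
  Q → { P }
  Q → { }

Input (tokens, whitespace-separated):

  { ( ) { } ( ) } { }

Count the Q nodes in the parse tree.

5

[P [Q { [P [Q ( )] [P [Q { }] [P [Q ( )]]]] }] [P [Q { }]]]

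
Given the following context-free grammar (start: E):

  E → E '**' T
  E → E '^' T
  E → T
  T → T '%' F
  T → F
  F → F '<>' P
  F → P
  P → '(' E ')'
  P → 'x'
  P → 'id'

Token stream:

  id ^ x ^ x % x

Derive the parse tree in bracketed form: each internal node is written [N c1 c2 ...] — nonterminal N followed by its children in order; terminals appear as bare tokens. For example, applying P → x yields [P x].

[E [E [E [T [F [P id]]]] ^ [T [F [P x]]]] ^ [T [T [F [P x]]] % [F [P x]]]]

E
E ^ T
E ^ T ^ T
T ^ T ^ T
F ^ T ^ T
P ^ T ^ T
id ^ T ^ T
id ^ F ^ T
id ^ P ^ T
id ^ x ^ T
id ^ x ^ T % F
id ^ x ^ F % F
id ^ x ^ P % F
id ^ x ^ x % F
id ^ x ^ x % P
id ^ x ^ x % x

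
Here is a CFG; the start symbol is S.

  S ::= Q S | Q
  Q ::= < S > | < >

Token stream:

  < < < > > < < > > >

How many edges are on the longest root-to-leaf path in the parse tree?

7

[S [Q < [S [Q < [S [Q < >]] >] [S [Q < [S [Q < >]] >]]] >]]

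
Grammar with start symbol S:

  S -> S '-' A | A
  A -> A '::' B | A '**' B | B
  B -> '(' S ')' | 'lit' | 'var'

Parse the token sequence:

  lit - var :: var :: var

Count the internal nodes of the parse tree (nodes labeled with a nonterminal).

[S [S [A [B lit]]] - [A [A [A [B var]] :: [B var]] :: [B var]]]

10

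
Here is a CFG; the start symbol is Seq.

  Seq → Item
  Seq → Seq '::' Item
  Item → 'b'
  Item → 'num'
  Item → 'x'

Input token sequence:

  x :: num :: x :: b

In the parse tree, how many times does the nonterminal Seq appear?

[Seq [Seq [Seq [Seq [Item x]] :: [Item num]] :: [Item x]] :: [Item b]]

4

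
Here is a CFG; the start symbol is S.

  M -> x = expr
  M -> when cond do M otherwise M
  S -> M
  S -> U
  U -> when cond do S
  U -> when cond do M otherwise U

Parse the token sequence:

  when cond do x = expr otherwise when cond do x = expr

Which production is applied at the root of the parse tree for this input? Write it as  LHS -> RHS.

S -> U

[S [U when cond do [M x = expr] otherwise [U when cond do [S [M x = expr]]]]]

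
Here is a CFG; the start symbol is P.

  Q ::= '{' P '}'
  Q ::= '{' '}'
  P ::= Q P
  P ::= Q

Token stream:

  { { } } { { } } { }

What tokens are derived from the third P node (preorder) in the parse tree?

[P [Q { [P [Q { }]] }] [P [Q { [P [Q { }]] }] [P [Q { }]]]]

{ { } } { }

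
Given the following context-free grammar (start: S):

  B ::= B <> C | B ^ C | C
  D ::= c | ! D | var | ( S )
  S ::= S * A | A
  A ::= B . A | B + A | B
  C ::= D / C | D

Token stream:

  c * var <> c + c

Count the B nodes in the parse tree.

4

[S [S [A [B [C [D c]]]]] * [A [B [B [C [D var]]] <> [C [D c]]] + [A [B [C [D c]]]]]]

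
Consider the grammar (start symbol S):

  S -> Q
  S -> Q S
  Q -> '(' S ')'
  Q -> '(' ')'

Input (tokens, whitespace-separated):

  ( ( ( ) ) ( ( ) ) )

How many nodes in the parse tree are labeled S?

[S [Q ( [S [Q ( [S [Q ( )]] )] [S [Q ( [S [Q ( )]] )]]] )]]

5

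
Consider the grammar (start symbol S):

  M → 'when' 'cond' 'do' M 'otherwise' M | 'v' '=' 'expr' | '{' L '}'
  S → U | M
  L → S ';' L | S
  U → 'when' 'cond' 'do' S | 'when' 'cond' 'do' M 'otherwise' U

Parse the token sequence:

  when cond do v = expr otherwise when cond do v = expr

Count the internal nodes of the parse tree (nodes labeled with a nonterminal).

6

[S [U when cond do [M v = expr] otherwise [U when cond do [S [M v = expr]]]]]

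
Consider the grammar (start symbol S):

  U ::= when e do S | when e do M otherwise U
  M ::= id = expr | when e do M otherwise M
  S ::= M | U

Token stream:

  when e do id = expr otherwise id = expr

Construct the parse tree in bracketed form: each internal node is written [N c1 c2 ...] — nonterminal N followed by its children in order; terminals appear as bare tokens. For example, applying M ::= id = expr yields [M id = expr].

S
M
when e do M otherwise M
when e do id = expr otherwise M
when e do id = expr otherwise id = expr

[S [M when e do [M id = expr] otherwise [M id = expr]]]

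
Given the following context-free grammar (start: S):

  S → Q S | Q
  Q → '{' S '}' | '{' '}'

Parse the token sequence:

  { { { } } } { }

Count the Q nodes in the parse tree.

[S [Q { [S [Q { [S [Q { }]] }]] }] [S [Q { }]]]

4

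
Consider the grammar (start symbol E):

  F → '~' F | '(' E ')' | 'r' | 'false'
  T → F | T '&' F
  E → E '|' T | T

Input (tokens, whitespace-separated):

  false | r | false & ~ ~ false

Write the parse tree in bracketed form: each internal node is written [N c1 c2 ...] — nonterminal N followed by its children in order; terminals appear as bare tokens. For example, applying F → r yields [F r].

[E [E [E [T [F false]]] | [T [F r]]] | [T [T [F false]] & [F ~ [F ~ [F false]]]]]

E
E | T
E | T | T
T | T | T
F | T | T
false | T | T
false | F | T
false | r | T
false | r | T & F
false | r | F & F
false | r | false & F
false | r | false & ~ F
false | r | false & ~ ~ F
false | r | false & ~ ~ false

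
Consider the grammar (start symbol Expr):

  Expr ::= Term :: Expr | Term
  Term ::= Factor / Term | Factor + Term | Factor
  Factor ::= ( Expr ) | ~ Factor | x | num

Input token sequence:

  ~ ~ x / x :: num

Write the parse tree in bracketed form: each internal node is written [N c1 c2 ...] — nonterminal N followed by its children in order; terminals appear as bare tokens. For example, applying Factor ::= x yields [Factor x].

[Expr [Term [Factor ~ [Factor ~ [Factor x]]] / [Term [Factor x]]] :: [Expr [Term [Factor num]]]]

Expr
Term :: Expr
Factor / Term :: Expr
~ Factor / Term :: Expr
~ ~ Factor / Term :: Expr
~ ~ x / Term :: Expr
~ ~ x / Factor :: Expr
~ ~ x / x :: Expr
~ ~ x / x :: Term
~ ~ x / x :: Factor
~ ~ x / x :: num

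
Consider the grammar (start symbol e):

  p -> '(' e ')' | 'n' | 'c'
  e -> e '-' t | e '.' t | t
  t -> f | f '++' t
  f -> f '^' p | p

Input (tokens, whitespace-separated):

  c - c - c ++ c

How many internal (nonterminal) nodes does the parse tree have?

15

[e [e [e [t [f [p c]]]] - [t [f [p c]]]] - [t [f [p c]] ++ [t [f [p c]]]]]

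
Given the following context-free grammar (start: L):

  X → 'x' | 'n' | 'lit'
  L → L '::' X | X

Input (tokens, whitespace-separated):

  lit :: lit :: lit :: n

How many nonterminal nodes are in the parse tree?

[L [L [L [L [X lit]] :: [X lit]] :: [X lit]] :: [X n]]

8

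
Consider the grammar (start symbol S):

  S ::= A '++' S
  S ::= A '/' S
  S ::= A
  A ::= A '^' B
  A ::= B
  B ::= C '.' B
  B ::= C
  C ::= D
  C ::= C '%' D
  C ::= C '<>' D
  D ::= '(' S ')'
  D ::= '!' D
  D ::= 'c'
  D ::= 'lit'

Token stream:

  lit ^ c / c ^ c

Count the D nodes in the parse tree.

4

[S [A [A [B [C [D lit]]]] ^ [B [C [D c]]]] / [S [A [A [B [C [D c]]]] ^ [B [C [D c]]]]]]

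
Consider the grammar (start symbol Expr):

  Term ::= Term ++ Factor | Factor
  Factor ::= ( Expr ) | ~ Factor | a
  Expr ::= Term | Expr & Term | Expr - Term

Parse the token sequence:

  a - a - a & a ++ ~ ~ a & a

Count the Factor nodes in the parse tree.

8

[Expr [Expr [Expr [Expr [Expr [Term [Factor a]]] - [Term [Factor a]]] - [Term [Factor a]]] & [Term [Term [Factor a]] ++ [Factor ~ [Factor ~ [Factor a]]]]] & [Term [Factor a]]]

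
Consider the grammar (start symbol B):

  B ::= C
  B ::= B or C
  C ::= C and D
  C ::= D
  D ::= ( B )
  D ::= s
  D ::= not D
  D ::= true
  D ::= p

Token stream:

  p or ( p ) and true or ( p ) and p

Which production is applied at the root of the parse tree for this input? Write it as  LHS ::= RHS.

B ::= B or C

[B [B [B [C [D p]]] or [C [C [D ( [B [C [D p]]] )]] and [D true]]] or [C [C [D ( [B [C [D p]]] )]] and [D p]]]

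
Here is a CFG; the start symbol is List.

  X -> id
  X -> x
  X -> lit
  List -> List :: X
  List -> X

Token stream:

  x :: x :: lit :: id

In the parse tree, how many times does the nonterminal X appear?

[List [List [List [List [X x]] :: [X x]] :: [X lit]] :: [X id]]

4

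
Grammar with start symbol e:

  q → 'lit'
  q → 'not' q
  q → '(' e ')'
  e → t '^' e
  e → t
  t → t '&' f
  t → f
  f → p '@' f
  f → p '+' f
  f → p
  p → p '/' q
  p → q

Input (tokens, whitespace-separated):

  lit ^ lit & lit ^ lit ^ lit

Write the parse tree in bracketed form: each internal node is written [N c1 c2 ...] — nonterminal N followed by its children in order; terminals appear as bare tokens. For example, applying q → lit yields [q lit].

[e [t [f [p [q lit]]]] ^ [e [t [t [f [p [q lit]]]] & [f [p [q lit]]]] ^ [e [t [f [p [q lit]]]] ^ [e [t [f [p [q lit]]]]]]]]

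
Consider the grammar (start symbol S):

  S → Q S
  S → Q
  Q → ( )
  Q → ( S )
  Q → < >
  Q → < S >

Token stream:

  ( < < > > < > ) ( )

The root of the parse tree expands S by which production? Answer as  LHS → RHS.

S → Q S

[S [Q ( [S [Q < [S [Q < >]] >] [S [Q < >]]] )] [S [Q ( )]]]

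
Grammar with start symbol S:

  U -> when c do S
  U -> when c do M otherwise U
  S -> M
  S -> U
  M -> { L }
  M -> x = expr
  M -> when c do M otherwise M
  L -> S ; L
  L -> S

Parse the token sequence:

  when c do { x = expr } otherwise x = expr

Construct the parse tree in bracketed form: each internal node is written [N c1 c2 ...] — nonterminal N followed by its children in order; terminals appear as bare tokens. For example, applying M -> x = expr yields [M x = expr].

[S [M when c do [M { [L [S [M x = expr]]] }] otherwise [M x = expr]]]

S
M
when c do M otherwise M
when c do { L } otherwise M
when c do { S } otherwise M
when c do { M } otherwise M
when c do { x = expr } otherwise M
when c do { x = expr } otherwise x = expr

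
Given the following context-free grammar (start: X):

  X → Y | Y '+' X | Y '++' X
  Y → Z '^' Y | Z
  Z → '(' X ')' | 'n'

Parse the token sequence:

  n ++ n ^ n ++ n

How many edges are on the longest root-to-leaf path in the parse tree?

5

[X [Y [Z n]] ++ [X [Y [Z n] ^ [Y [Z n]]] ++ [X [Y [Z n]]]]]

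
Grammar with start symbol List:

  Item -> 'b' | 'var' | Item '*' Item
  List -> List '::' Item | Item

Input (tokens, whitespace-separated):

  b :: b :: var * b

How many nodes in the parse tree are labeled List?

3

[List [List [List [Item b]] :: [Item b]] :: [Item [Item var] * [Item b]]]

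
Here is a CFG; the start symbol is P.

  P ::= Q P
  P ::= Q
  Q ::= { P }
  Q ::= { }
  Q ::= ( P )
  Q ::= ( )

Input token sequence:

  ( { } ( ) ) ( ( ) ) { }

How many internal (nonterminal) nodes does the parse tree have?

[P [Q ( [P [Q { }] [P [Q ( )]]] )] [P [Q ( [P [Q ( )]] )] [P [Q { }]]]]

12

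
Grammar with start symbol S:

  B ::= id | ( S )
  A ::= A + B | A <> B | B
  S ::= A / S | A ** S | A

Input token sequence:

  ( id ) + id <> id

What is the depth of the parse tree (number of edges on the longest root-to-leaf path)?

8

[S [A [A [A [B ( [S [A [B id]]] )]] + [B id]] <> [B id]]]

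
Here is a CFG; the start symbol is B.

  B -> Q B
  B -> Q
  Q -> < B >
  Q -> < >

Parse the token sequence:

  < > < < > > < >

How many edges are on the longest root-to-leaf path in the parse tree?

5

[B [Q < >] [B [Q < [B [Q < >]] >] [B [Q < >]]]]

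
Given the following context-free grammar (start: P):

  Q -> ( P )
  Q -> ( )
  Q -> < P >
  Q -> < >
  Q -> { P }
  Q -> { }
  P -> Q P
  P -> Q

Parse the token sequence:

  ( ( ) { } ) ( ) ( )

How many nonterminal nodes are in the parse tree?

10

[P [Q ( [P [Q ( )] [P [Q { }]]] )] [P [Q ( )] [P [Q ( )]]]]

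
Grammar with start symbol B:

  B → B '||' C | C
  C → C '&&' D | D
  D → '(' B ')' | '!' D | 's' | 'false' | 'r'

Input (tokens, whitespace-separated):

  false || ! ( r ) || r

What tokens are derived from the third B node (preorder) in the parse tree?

[B [B [B [C [D false]]] || [C [D ! [D ( [B [C [D r]]] )]]]] || [C [D r]]]

false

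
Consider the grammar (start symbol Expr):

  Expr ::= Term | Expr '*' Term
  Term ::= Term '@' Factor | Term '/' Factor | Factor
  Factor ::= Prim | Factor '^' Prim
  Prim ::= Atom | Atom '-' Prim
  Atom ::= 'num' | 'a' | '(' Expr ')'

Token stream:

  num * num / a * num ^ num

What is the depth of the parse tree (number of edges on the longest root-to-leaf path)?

7

[Expr [Expr [Expr [Term [Factor [Prim [Atom num]]]]] * [Term [Term [Factor [Prim [Atom num]]]] / [Factor [Prim [Atom a]]]]] * [Term [Factor [Factor [Prim [Atom num]]] ^ [Prim [Atom num]]]]]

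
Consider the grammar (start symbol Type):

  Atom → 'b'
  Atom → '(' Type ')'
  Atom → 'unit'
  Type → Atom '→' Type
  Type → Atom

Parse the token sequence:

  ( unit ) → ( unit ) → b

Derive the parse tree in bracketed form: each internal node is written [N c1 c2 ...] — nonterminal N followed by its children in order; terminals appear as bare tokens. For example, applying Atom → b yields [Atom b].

Type
Atom → Type
( Type ) → Type
( Atom ) → Type
( unit ) → Type
( unit ) → Atom → Type
( unit ) → ( Type ) → Type
( unit ) → ( Atom ) → Type
( unit ) → ( unit ) → Type
( unit ) → ( unit ) → Atom
( unit ) → ( unit ) → b

[Type [Atom ( [Type [Atom unit]] )] → [Type [Atom ( [Type [Atom unit]] )] → [Type [Atom b]]]]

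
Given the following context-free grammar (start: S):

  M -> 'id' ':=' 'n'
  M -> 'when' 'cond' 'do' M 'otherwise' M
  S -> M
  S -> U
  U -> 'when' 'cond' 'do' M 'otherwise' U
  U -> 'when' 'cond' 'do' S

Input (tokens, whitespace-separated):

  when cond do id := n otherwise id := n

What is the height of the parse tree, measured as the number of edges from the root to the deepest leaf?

[S [M when cond do [M id := n] otherwise [M id := n]]]

3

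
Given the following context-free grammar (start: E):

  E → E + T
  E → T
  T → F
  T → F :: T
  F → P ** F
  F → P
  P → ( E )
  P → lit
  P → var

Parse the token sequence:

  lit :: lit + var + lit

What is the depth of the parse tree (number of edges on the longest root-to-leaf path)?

[E [E [E [T [F [P lit]] :: [T [F [P lit]]]]] + [T [F [P var]]]] + [T [F [P lit]]]]

7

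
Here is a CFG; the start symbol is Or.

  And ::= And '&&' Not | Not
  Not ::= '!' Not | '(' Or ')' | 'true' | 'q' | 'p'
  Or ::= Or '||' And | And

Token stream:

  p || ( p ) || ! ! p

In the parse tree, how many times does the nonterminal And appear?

4

[Or [Or [Or [And [Not p]]] || [And [Not ( [Or [And [Not p]]] )]]] || [And [Not ! [Not ! [Not p]]]]]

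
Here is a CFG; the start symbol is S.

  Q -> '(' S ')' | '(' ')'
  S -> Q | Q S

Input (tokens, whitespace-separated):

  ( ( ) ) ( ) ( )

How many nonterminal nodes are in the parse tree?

[S [Q ( [S [Q ( )]] )] [S [Q ( )] [S [Q ( )]]]]

8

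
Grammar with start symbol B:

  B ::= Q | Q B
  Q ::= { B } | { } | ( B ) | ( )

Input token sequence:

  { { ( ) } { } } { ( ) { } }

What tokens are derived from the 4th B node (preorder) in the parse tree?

[B [Q { [B [Q { [B [Q ( )]] }] [B [Q { }]]] }] [B [Q { [B [Q ( )] [B [Q { }]]] }]]]

{ }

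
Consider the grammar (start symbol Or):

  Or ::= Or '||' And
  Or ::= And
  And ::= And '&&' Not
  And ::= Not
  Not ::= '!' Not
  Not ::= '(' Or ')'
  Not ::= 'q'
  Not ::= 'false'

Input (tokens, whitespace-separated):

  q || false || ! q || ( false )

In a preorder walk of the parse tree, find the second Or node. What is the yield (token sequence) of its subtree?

[Or [Or [Or [Or [And [Not q]]] || [And [Not false]]] || [And [Not ! [Not q]]]] || [And [Not ( [Or [And [Not false]]] )]]]

q || false || ! q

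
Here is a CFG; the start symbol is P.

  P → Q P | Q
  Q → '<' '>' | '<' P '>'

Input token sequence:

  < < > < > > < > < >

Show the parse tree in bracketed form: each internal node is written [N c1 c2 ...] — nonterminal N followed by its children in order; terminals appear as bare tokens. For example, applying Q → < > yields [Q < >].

[P [Q < [P [Q < >] [P [Q < >]]] >] [P [Q < >] [P [Q < >]]]]

P
Q P
< P > P
< Q P > P
< < > P > P
< < > Q > P
< < > < > > P
< < > < > > Q P
< < > < > > < > P
< < > < > > < > Q
< < > < > > < > < >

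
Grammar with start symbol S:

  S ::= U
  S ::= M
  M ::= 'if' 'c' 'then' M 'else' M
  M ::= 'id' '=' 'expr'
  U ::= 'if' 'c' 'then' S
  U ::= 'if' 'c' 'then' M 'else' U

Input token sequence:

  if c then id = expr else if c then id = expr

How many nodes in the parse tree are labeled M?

[S [U if c then [M id = expr] else [U if c then [S [M id = expr]]]]]

2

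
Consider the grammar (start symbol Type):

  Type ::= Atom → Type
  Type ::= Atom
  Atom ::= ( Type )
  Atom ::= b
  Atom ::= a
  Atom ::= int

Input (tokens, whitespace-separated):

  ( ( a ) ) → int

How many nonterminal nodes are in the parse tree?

8

[Type [Atom ( [Type [Atom ( [Type [Atom a]] )]] )] → [Type [Atom int]]]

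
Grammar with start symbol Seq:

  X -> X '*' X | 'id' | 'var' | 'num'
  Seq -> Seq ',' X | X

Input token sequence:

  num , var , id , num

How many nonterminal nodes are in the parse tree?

8

[Seq [Seq [Seq [Seq [X num]] , [X var]] , [X id]] , [X num]]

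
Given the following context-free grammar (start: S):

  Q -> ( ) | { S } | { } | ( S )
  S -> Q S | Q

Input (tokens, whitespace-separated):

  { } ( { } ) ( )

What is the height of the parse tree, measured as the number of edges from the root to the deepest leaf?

[S [Q { }] [S [Q ( [S [Q { }]] )] [S [Q ( )]]]]

5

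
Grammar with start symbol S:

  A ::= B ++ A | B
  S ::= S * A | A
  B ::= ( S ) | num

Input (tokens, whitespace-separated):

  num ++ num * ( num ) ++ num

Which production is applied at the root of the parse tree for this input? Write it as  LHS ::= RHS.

S ::= S * A

[S [S [A [B num] ++ [A [B num]]]] * [A [B ( [S [A [B num]]] )] ++ [A [B num]]]]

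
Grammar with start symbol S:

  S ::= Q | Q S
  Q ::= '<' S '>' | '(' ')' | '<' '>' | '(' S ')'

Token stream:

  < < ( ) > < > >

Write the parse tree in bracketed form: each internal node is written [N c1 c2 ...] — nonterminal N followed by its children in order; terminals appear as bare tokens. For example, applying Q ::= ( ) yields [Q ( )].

S
Q
< S >
< Q S >
< < S > S >
< < Q > S >
< < ( ) > S >
< < ( ) > Q >
< < ( ) > < > >

[S [Q < [S [Q < [S [Q ( )]] >] [S [Q < >]]] >]]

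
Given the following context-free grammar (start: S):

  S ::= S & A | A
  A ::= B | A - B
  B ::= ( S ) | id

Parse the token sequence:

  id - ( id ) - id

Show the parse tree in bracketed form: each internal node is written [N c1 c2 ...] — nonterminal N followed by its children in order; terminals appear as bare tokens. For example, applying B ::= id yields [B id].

S
A
A - B
A - B - B
B - B - B
id - B - B
id - ( S ) - B
id - ( A ) - B
id - ( B ) - B
id - ( id ) - B
id - ( id ) - id

[S [A [A [A [B id]] - [B ( [S [A [B id]]] )]] - [B id]]]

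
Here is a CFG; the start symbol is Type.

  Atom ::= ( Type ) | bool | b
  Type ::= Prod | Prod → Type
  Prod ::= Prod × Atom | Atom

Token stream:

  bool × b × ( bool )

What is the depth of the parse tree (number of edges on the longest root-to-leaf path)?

[Type [Prod [Prod [Prod [Atom bool]] × [Atom b]] × [Atom ( [Type [Prod [Atom bool]]] )]]]

6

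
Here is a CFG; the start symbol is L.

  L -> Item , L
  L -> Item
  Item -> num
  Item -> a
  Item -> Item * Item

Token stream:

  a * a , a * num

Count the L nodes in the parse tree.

[L [Item [Item a] * [Item a]] , [L [Item [Item a] * [Item num]]]]

2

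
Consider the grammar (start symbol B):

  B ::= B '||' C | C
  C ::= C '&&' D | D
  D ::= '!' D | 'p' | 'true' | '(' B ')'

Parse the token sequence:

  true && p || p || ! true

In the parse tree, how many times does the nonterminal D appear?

[B [B [B [C [C [D true]] && [D p]]] || [C [D p]]] || [C [D ! [D true]]]]

5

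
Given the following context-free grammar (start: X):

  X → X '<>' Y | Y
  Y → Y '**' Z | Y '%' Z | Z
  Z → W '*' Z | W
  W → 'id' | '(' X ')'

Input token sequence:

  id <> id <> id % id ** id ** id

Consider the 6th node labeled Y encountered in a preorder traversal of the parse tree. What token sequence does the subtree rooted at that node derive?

id

[X [X [X [Y [Z [W id]]]] <> [Y [Z [W id]]]] <> [Y [Y [Y [Y [Z [W id]]] % [Z [W id]]] ** [Z [W id]]] ** [Z [W id]]]]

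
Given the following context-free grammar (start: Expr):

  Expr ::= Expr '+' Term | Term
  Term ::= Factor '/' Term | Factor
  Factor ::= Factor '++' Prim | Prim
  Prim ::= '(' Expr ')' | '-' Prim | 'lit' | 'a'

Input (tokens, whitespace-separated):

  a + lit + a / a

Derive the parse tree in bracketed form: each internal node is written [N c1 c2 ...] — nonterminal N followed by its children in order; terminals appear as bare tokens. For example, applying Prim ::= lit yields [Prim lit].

[Expr [Expr [Expr [Term [Factor [Prim a]]]] + [Term [Factor [Prim lit]]]] + [Term [Factor [Prim a]] / [Term [Factor [Prim a]]]]]

Expr
Expr + Term
Expr + Term + Term
Term + Term + Term
Factor + Term + Term
Prim + Term + Term
a + Term + Term
a + Factor + Term
a + Prim + Term
a + lit + Term
a + lit + Factor / Term
a + lit + Prim / Term
a + lit + a / Term
a + lit + a / Factor
a + lit + a / Prim
a + lit + a / a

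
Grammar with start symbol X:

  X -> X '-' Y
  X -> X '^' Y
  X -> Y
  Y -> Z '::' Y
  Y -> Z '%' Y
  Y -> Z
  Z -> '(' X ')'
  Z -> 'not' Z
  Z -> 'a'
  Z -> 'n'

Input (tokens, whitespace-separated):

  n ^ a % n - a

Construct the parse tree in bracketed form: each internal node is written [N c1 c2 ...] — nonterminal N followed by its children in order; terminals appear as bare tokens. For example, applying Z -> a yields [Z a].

[X [X [X [Y [Z n]]] ^ [Y [Z a] % [Y [Z n]]]] - [Y [Z a]]]

X
X - Y
X ^ Y - Y
Y ^ Y - Y
Z ^ Y - Y
n ^ Y - Y
n ^ Z % Y - Y
n ^ a % Y - Y
n ^ a % Z - Y
n ^ a % n - Y
n ^ a % n - Z
n ^ a % n - a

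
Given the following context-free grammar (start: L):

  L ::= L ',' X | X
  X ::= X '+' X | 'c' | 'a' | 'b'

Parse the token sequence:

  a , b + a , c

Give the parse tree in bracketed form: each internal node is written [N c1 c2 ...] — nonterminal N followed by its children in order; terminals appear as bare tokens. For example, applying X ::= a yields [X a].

L
L , X
L , X , X
X , X , X
a , X , X
a , X + X , X
a , b + X , X
a , b + a , X
a , b + a , c

[L [L [L [X a]] , [X [X b] + [X a]]] , [X c]]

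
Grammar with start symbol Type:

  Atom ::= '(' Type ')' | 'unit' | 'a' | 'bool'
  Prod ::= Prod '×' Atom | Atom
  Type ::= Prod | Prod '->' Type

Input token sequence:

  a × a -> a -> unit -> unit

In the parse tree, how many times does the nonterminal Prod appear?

[Type [Prod [Prod [Atom a]] × [Atom a]] -> [Type [Prod [Atom a]] -> [Type [Prod [Atom unit]] -> [Type [Prod [Atom unit]]]]]]

5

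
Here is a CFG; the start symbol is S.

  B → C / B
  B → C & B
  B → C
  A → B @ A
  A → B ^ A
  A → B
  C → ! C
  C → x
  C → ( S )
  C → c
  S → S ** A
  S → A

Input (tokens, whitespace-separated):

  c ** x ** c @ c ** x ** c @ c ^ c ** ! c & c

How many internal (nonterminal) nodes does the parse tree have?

36

[S [S [S [S [S [S [A [B [C c]]]] ** [A [B [C x]]]] ** [A [B [C c]] @ [A [B [C c]]]]] ** [A [B [C x]]]] ** [A [B [C c]] @ [A [B [C c]] ^ [A [B [C c]]]]]] ** [A [B [C ! [C c]] & [B [C c]]]]]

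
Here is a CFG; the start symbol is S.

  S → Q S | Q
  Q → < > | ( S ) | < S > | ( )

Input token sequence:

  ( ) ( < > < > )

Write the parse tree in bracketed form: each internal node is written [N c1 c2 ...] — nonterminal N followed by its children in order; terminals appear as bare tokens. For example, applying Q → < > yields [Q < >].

[S [Q ( )] [S [Q ( [S [Q < >] [S [Q < >]]] )]]]

S
Q S
( ) S
( ) Q
( ) ( S )
( ) ( Q S )
( ) ( < > S )
( ) ( < > Q )
( ) ( < > < > )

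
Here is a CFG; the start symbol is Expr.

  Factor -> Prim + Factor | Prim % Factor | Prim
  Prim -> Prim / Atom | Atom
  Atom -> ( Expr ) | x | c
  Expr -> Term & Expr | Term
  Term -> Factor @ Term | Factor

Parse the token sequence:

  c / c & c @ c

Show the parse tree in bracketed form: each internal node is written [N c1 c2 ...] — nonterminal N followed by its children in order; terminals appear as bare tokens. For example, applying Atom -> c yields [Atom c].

Expr
Term & Expr
Factor & Expr
Prim & Expr
Prim / Atom & Expr
Atom / Atom & Expr
c / Atom & Expr
c / c & Expr
c / c & Term
c / c & Factor @ Term
c / c & Prim @ Term
c / c & Atom @ Term
c / c & c @ Term
c / c & c @ Factor
c / c & c @ Prim
c / c & c @ Atom
c / c & c @ c

[Expr [Term [Factor [Prim [Prim [Atom c]] / [Atom c]]]] & [Expr [Term [Factor [Prim [Atom c]]] @ [Term [Factor [Prim [Atom c]]]]]]]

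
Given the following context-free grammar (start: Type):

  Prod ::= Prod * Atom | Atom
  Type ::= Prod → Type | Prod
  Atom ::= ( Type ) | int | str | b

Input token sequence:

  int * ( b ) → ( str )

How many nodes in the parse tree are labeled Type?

4

[Type [Prod [Prod [Atom int]] * [Atom ( [Type [Prod [Atom b]]] )]] → [Type [Prod [Atom ( [Type [Prod [Atom str]]] )]]]]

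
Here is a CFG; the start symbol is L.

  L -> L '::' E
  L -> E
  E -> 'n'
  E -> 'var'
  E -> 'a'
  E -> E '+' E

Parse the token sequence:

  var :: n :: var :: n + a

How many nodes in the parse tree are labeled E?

6

[L [L [L [L [E var]] :: [E n]] :: [E var]] :: [E [E n] + [E a]]]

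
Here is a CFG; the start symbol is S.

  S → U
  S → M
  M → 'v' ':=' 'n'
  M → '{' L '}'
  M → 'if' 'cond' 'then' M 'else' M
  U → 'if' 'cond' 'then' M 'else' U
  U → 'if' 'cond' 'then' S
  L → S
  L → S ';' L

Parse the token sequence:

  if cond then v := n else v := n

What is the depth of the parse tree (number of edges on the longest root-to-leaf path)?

3

[S [M if cond then [M v := n] else [M v := n]]]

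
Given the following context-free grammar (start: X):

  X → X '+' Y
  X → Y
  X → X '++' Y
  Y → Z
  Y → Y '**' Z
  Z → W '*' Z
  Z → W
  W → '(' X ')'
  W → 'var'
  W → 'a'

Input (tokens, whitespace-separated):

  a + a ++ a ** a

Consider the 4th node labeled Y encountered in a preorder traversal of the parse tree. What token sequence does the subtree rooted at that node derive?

a

[X [X [X [Y [Z [W a]]]] + [Y [Z [W a]]]] ++ [Y [Y [Z [W a]]] ** [Z [W a]]]]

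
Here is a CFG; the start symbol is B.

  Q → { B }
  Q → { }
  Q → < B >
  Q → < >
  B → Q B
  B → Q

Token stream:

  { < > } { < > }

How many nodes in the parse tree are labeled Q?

4

[B [Q { [B [Q < >]] }] [B [Q { [B [Q < >]] }]]]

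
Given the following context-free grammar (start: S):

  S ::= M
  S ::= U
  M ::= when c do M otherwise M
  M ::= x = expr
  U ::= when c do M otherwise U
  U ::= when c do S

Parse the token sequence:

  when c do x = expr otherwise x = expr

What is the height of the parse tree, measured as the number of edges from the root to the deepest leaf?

[S [M when c do [M x = expr] otherwise [M x = expr]]]

3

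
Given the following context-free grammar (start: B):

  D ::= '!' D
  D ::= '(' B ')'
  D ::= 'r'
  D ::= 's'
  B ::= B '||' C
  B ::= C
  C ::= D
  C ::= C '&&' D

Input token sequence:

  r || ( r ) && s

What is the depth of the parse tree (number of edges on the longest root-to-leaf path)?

7

[B [B [C [D r]]] || [C [C [D ( [B [C [D r]]] )]] && [D s]]]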